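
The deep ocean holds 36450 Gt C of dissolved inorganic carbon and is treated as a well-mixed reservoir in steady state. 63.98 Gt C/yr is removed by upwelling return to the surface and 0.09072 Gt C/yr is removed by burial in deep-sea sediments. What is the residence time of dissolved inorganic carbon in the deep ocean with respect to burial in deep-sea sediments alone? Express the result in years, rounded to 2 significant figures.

Residence time with respect to a single sink: τ = M / F_sink.
τ = 36450 / 0.09072 = 401800 yr.

400000 yr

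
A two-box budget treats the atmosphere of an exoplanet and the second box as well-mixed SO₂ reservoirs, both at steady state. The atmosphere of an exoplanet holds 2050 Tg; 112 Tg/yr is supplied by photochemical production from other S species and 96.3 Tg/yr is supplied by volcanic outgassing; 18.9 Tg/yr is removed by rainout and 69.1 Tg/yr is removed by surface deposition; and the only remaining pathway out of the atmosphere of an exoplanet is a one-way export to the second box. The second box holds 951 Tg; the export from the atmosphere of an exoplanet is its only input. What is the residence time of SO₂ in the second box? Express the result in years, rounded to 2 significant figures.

Balance the atmosphere of an exoplanet: ΣF_in = 112 + 96.3 = 208.30 Tg/yr.
Export to the second box = ΣF_in − (18.9 + 69.1) = 120.30 Tg/yr.
At steady state the output of the second box equals its input, 120.30 Tg/yr.
τ = M / F = 951 / 120.30 = 7.905 yr.

7.9 yr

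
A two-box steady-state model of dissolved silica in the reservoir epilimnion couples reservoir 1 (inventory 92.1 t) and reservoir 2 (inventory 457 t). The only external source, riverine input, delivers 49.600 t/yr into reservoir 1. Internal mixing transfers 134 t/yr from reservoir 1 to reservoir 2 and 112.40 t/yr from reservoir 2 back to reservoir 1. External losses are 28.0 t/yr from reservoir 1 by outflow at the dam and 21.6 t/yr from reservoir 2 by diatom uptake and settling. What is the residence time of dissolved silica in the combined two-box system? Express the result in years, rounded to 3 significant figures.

11.1 yr

Residence time in the combined system uses the total inventory and the total *external* removal — internal exchanges between the two boxes cancel.
M_total = 92.1 + 457 = 549.10 t.
ΣF_external_out = 28.0 + 21.6 = 49.600 t/yr.
τ = M_total / ΣF_ext = 549.10 / 49.600 = 11.07 yr.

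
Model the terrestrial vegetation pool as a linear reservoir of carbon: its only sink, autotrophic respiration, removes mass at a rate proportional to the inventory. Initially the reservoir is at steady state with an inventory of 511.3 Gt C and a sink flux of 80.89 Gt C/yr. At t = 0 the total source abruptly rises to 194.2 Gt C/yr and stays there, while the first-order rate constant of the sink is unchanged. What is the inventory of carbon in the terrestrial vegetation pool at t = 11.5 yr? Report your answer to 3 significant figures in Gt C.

1110 Gt C

Residence time τ = M₀/F₀ = 6.321 yr. The eventual steady state is M_∞ = M₀·(F₁/F₀) = 511.3 × 194.2/80.89 = 1227.5 Gt C.
The anomaly ΔM(t) = M(t) − M_∞ decays as ΔM₀·e^(−t/τ) with ΔM₀ = 511.3 − 1227.5 = −716.2 Gt C.
At t = 11.5 yr, e^(−t/τ) = e^(−1.819) = 0.1621, so ΔM = −116.1 Gt C and M = 1227.5 − 116.1 = 1111.4 Gt C.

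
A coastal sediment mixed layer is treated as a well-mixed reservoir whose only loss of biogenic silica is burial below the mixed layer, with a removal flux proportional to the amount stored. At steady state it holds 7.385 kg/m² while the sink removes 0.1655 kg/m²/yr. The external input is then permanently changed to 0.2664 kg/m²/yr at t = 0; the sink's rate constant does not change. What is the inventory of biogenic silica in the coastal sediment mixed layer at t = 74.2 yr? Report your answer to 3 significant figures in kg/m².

τ = M₀/F₀ = 7.385/0.1655 = 44.62 yr; rate constant k = 1/τ.
New steady state M_∞ = F₁/k = F₁·τ = 0.2664 × 44.62 = 11.887 kg/m².
M(t) = M_∞ + (M₀ − M_∞)·e^(−t/τ); t/τ = 74.2/44.62 = 1.663, so e^(−t/τ) = 0.1896.
M(t) = 11.887 − 4.502 × 0.1896 = 11.034 kg/m².

11.0 kg/m²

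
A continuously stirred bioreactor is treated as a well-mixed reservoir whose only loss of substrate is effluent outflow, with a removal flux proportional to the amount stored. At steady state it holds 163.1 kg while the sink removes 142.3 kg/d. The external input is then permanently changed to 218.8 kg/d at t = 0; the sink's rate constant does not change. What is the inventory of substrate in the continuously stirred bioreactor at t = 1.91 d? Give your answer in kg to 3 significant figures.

234 kg

τ = M₀/F₀ = 163.1/142.3 = 1.146 d; rate constant k = 1/τ.
New steady state M_∞ = F₁/k = F₁·τ = 218.8 × 1.146 = 250.78 kg.
M(t) = M_∞ + (M₀ − M_∞)·e^(−t/τ); t/τ = 1.91/1.146 = 1.666, so e^(−t/τ) = 0.1889.
M(t) = 250.78 − 87.68 × 0.1889 = 234.22 kg.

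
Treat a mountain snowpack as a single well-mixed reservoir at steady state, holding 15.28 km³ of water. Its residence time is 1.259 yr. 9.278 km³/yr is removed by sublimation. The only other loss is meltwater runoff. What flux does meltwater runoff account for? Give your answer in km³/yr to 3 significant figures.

Total removal F = M/τ = 15.28 / 1.259 = 12.14 km³/yr.
Meltwater runoff = F − (9.278) = 12.14 − 9.278 = 2.859 km³/yr.

2.86 km³/yr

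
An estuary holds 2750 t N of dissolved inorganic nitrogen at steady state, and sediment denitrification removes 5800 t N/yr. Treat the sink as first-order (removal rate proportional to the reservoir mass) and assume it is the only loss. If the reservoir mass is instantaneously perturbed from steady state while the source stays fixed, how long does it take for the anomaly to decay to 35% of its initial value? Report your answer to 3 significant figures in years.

0.498 yr

For a linear reservoir the anomaly decays as exp(−t/τ) with τ = M/F = 2750/5800 = 0.4741 yr.
exp(−t/τ) = 0.35 ⇒ t = −τ ln(0.35) = 0.4741 × 1.050 = 0.4978 yr.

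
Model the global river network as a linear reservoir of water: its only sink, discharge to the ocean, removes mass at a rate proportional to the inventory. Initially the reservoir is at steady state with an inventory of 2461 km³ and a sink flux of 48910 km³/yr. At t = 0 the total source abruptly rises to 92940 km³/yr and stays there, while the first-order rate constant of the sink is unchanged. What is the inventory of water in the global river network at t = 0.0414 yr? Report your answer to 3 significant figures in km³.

3700 km³

The sink rate constant is k = F₀/M₀ = 48910/2461 = 19.87 yr⁻¹.
Solving dM/dt = F₁ − kM with M(0) = M₀ gives M(t) = F₁/k + (M₀ − F₁/k)·e^(−kt).
F₁/k = 92940/19.87 = 4676.5 km³; kt = 19.87 × 0.0414 = 0.8228, e^(−kt) = 0.4392.
M(0.0414) = 4676.5 + (2461 − 4676.5) × 0.4392 = 4676.5 − 973.0 = 3703.4 km³.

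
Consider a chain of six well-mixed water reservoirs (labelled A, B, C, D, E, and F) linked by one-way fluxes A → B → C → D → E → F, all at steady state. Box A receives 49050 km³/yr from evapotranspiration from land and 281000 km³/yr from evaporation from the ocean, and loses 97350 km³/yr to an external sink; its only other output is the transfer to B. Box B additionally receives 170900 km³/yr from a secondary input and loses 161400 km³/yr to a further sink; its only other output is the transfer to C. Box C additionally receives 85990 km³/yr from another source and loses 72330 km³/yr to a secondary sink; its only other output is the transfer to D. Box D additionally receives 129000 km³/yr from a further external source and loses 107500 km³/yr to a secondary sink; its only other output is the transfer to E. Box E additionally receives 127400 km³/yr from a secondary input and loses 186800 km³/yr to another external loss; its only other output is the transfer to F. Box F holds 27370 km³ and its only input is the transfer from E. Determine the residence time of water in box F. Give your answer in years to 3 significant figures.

Box A: F(A→B) = (49050 + 281000) − 97350 = 232700 km³/yr.
Box B: F(B→C) = (232700 + 170900) − 161400 = 242200 km³/yr.
Box C: F(C→D) = (242200 + 85990) − 72330 = 255860 km³/yr.
Box D: F(D→E) = (255860 + 129000) − 107500 = 277360 km³/yr.
Box E: F(E→F) = (277360 + 127400) − 186800 = 217960 km³/yr.
Box F throughput = its input = 217960 km³/yr; τ = 27370 / 217960 = 0.1256 yr.

0.126 yr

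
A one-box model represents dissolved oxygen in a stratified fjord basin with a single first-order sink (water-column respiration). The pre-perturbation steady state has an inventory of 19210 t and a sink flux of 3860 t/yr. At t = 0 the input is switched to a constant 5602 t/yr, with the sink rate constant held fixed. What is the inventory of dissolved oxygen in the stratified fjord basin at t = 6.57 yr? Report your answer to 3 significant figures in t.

τ = M₀/F₀ = 19210/3860 = 4.977 yr; rate constant k = 1/τ.
New steady state M_∞ = F₁/k = F₁·τ = 5602 × 4.977 = 27879 t.
M(t) = M_∞ + (M₀ − M_∞)·e^(−t/τ); t/τ = 6.57/4.977 = 1.320, so e^(−t/τ) = 0.2671.
M(t) = 27879 − 8669 × 0.2671 = 25564 t.

25600 t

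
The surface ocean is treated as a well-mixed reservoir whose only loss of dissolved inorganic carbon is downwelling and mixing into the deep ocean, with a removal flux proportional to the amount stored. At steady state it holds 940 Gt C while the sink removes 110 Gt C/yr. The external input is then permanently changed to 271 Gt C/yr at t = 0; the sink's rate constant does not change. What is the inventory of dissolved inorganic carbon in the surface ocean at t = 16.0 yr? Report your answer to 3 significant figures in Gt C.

2100 Gt C

τ = M₀/F₀ = 940/110 = 8.545 yr; rate constant k = 1/τ.
New steady state M_∞ = F₁/k = F₁·τ = 271 × 8.545 = 2315.8 Gt C.
M(t) = M_∞ + (M₀ − M_∞)·e^(−t/τ); t/τ = 16.0/8.545 = 1.872, so e^(−t/τ) = 0.1538.
M(t) = 2315.8 − 1376 × 0.1538 = 2104.3 Gt C.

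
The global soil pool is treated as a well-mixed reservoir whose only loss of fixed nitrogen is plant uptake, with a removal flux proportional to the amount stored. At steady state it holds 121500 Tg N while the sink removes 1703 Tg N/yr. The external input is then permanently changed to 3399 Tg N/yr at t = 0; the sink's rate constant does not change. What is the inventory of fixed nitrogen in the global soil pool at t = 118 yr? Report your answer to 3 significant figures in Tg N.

The sink rate constant is k = F₀/M₀ = 1703/121500 = 0.01402 yr⁻¹.
Solving dM/dt = F₁ − kM with M(0) = M₀ gives M(t) = F₁/k + (M₀ − F₁/k)·e^(−kt).
F₁/k = 3399/0.01402 = 242500 Tg N; kt = 0.01402 × 118 = 1.654, e^(−kt) = 0.1913.
M(118) = 242500 + (121500 − 242500) × 0.1913 = 242500 − 23150 = 219350 Tg N.

219000 Tg N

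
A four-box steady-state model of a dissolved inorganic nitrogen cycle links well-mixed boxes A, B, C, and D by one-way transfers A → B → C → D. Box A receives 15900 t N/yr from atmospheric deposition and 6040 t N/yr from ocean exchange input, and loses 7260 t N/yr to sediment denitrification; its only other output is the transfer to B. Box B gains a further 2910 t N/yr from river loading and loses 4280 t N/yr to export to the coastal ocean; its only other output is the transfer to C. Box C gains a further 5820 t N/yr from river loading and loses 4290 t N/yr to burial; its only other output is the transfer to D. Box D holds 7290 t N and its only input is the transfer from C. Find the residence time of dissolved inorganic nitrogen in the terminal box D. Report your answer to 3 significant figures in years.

0.491 yr

Box A: F(A→B) = (15900 + 6040) − 7260 = 14680 t N/yr.
Box B: F(B→C) = (14680 + 2910) − 4280 = 13310 t N/yr.
Box C: F(C→D) = (13310 + 5820) − 4290 = 14840 t N/yr.
Box D throughput = its input = 14840 t N/yr; τ = 7290 / 14840 = 0.4912 yr.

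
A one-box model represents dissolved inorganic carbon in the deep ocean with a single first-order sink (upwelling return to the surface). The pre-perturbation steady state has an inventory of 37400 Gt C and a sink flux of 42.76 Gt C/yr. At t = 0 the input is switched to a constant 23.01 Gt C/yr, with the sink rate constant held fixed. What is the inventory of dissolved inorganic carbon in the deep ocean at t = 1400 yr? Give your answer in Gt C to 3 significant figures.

Residence time τ = M₀/F₀ = 874.6 yr. The eventual steady state is M_∞ = M₀·(F₁/F₀) = 37400 × 23.01/42.76 = 20126 Gt C.
The anomaly ΔM(t) = M(t) − M_∞ decays as ΔM₀·e^(−t/τ) with ΔM₀ = 37400 − 20126 = 17270 Gt C.
At t = 1400 yr, e^(−t/τ) = e^(−1.601) = 0.2018, so ΔM = 3485 Gt C and M = 20126 + 3485 = 23611 Gt C.

23600 Gt C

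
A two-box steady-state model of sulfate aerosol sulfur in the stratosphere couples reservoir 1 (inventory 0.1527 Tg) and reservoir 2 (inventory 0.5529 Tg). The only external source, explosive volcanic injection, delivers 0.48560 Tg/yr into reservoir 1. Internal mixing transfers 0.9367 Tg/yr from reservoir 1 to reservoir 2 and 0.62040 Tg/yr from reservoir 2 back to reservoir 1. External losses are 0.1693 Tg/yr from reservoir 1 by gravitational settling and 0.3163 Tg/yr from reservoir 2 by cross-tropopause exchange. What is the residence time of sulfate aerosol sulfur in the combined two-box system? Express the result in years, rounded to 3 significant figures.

1.45 yr

Treat the two boxes together as one reservoir: the mixing fluxes between them are internal recycling, so τ = ΣM / Σ(external losses).
M_total = 0.1527 + 0.5529 = 0.70560 Tg.
ΣF_external_out = 0.1693 + 0.3163 = 0.48560 Tg/yr.
τ = M_total / ΣF_ext = 0.70560 / 0.48560 = 1.453 yr.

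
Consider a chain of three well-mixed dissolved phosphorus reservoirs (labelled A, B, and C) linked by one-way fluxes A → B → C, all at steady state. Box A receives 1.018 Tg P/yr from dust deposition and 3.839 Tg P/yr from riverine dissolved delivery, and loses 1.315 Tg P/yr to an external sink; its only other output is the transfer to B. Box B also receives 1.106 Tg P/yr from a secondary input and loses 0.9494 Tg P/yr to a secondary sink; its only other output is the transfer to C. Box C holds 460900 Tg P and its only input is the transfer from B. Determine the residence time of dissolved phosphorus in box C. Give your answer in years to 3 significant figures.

Box A: F(A→B) = (1.018 + 3.839) − 1.315 = 3.5420 Tg P/yr.
Box B: F(B→C) = (3.5420 + 1.106) − 0.9494 = 3.6986 Tg P/yr.
Box C throughput = its input = 3.6986 Tg P/yr; τ = 460900 / 3.6986 = 124600 yr.

125000 yr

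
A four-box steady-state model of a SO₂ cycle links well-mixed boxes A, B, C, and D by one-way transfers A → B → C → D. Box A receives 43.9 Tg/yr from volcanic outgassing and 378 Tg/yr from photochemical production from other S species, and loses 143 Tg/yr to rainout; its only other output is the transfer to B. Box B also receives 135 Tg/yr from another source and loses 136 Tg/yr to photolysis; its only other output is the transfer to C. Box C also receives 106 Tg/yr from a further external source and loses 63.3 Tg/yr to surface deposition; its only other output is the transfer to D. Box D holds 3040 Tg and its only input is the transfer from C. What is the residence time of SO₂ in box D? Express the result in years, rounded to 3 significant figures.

Box A: F(A→B) = (43.9 + 378) − 143 = 278.90 Tg/yr.
Box B: F(B→C) = (278.90 + 135) − 136 = 277.90 Tg/yr.
Box C: F(C→D) = (277.90 + 106) − 63.3 = 320.60 Tg/yr.
Box D throughput = its input = 320.60 Tg/yr; τ = 3040 / 320.60 = 9.482 yr.

9.48 yr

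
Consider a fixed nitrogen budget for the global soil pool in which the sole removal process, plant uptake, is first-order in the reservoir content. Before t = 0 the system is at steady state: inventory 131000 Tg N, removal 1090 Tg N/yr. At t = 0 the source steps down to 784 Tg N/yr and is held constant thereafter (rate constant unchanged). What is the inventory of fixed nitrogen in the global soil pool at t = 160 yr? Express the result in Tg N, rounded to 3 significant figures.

104000 Tg N

The sink rate constant is k = F₀/M₀ = 1090/131000 = 0.008321 yr⁻¹.
Solving dM/dt = F₁ − kM with M(0) = M₀ gives M(t) = F₁/k + (M₀ − F₁/k)·e^(−kt).
F₁/k = 784/0.008321 = 94224 Tg N; kt = 0.008321 × 160 = 1.331, e^(−kt) = 0.2641.
M(160) = 94224 + (131000 − 94224) × 0.2641 = 94224 + 9714 = 103940 Tg N.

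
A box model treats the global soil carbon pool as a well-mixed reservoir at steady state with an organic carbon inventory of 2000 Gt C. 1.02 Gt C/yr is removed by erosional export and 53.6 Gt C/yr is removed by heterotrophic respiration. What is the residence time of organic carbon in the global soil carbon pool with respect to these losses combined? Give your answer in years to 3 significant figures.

36.6 yr

Total removal = 1.020 + 53.60 = 54.620 Gt C/yr.
τ = M / ΣF_out = 2000 / 54.620 = 36.62 yr.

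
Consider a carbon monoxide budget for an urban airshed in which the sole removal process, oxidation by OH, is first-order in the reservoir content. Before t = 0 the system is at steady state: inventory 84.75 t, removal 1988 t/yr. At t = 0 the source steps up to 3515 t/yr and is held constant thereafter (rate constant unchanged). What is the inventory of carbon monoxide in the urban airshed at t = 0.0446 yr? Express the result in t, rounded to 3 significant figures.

127 t

τ = M₀/F₀ = 84.75/1988 = 0.04263 yr; rate constant k = 1/τ.
New steady state M_∞ = F₁/k = F₁·τ = 3515 × 0.04263 = 149.85 t.
M(t) = M_∞ + (M₀ − M_∞)·e^(−t/τ); t/τ = 0.0446/0.04263 = 1.046, so e^(−t/τ) = 0.3513.
M(t) = 149.85 − 65.10 × 0.3513 = 126.98 t.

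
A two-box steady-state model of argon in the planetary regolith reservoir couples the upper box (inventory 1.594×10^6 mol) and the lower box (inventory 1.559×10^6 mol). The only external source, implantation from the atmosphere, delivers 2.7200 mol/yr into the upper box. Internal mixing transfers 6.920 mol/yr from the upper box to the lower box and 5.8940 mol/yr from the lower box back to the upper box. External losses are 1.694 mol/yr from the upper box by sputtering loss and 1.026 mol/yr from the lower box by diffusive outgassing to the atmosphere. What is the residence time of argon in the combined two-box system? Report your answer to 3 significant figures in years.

1.16×10^6 yr

For the system as a whole, the A↔B exchange is internal and contributes nothing to the throughput; only the external sinks remove mass.
M_total = 1.594×10^6 + 1.559×10^6 = 3.1530×10^6 mol.
ΣF_external_out = 1.694 + 1.026 = 2.7200 mol/yr.
τ = M_total / ΣF_ext = 3.1530×10^6 / 2.7200 = 1.159×10^6 yr.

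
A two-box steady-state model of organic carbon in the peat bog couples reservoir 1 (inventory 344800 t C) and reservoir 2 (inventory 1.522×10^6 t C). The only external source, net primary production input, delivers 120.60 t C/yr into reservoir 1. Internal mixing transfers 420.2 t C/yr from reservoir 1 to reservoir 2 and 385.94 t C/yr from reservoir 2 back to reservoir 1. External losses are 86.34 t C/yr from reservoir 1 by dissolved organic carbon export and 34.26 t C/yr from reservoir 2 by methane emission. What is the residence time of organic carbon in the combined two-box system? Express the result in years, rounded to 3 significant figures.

Residence time in the combined system uses the total inventory and the total *external* removal — internal exchanges between the two boxes cancel.
M_total = 344800 + 1.522×10^6 = 1.8668×10^6 t C.
ΣF_external_out = 86.34 + 34.26 = 120.60 t C/yr.
τ = M_total / ΣF_ext = 1.8668×10^6 / 120.60 = 15480 yr.

15500 yr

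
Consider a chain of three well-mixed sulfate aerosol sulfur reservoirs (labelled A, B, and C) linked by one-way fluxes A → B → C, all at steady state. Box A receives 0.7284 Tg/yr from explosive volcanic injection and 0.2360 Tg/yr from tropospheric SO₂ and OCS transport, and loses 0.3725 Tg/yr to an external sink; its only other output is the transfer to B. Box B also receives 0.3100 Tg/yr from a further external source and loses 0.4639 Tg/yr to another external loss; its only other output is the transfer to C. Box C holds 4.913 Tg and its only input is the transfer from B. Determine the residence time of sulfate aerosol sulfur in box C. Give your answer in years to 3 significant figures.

Box A: F(A→B) = (0.7284 + 0.2360) − 0.3725 = 0.59190 Tg/yr.
Box B: F(B→C) = (0.59190 + 0.3100) − 0.4639 = 0.43800 Tg/yr.
Box C throughput = its input = 0.43800 Tg/yr; τ = 4.913 / 0.43800 = 11.22 yr.

11.2 yr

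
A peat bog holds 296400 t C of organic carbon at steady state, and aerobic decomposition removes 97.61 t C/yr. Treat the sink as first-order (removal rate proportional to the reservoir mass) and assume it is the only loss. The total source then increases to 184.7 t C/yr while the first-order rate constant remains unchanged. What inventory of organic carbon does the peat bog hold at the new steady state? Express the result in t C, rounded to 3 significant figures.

Rate constant k = F/M = 97.61 / 296400 = 0.0003293 yr⁻¹.
At the new steady state, source = k·M_new ⇒ M_new = 184.7 / 0.0003293 = 560900 t C.
(Equivalently M_new = M × F_new/F_old = 296400 × 184.7/97.61.)

561000 t C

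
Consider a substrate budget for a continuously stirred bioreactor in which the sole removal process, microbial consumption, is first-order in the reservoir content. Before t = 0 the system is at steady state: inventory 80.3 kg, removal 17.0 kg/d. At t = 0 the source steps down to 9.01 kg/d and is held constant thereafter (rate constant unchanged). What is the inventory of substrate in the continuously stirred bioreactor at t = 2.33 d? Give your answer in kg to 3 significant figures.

65.6 kg

τ = M₀/F₀ = 80.3/17.0 = 4.724 d; rate constant k = 1/τ.
New steady state M_∞ = F₁/k = F₁·τ = 9.01 × 4.724 = 42.559 kg.
M(t) = M_∞ + (M₀ − M_∞)·e^(−t/τ); t/τ = 2.33/4.724 = 0.4933, so e^(−t/τ) = 0.6106.
M(t) = 42.559 + 37.74 × 0.6106 = 65.605 kg.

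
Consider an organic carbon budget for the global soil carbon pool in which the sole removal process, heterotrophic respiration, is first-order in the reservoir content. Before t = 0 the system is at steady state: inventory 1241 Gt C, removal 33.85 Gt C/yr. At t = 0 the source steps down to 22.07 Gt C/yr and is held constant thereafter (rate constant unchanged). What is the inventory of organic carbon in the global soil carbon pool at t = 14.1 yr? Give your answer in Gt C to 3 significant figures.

Residence time τ = M₀/F₀ = 36.66 yr. The eventual steady state is M_∞ = M₀·(F₁/F₀) = 1241 × 22.07/33.85 = 809.12 Gt C.
The anomaly ΔM(t) = M(t) − M_∞ decays as ΔM₀·e^(−t/τ) with ΔM₀ = 1241 − 809.12 = 431.9 Gt C.
At t = 14.1 yr, e^(−t/τ) = e^(−0.3846) = 0.6807, so ΔM = 294.0 Gt C and M = 809.12 + 294.0 = 1103.1 Gt C.

1100 Gt C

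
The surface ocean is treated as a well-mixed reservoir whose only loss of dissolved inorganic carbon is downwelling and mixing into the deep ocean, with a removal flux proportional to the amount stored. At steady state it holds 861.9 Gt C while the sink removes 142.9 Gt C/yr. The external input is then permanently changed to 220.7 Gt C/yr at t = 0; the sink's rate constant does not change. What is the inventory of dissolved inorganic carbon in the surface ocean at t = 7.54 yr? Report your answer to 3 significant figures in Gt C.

Residence time τ = M₀/F₀ = 6.031 yr. The eventual steady state is M_∞ = M₀·(F₁/F₀) = 861.9 × 220.7/142.9 = 1331.1 Gt C.
The anomaly ΔM(t) = M(t) − M_∞ decays as ΔM₀·e^(−t/τ) with ΔM₀ = 861.9 − 1331.1 = −469.2 Gt C.
At t = 7.54 yr, e^(−t/τ) = e^(−1.250) = 0.2865, so ΔM = −134.4 Gt C and M = 1331.1 − 134.4 = 1196.7 Gt C.

1200 Gt C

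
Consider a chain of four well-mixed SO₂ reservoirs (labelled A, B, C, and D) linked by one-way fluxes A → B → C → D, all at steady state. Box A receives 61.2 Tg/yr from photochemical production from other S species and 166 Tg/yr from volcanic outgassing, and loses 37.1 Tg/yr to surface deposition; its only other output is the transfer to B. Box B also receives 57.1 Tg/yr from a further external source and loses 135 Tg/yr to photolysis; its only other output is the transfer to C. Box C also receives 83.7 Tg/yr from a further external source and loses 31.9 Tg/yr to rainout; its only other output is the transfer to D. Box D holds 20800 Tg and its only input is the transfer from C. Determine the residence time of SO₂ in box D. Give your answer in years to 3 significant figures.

Box A: F(A→B) = (61.2 + 166) − 37.1 = 190.10 Tg/yr.
Box B: F(B→C) = (190.10 + 57.1) − 135 = 112.20 Tg/yr.
Box C: F(C→D) = (112.20 + 83.7) − 31.9 = 164.00 Tg/yr.
Box D throughput = its input = 164.00 Tg/yr; τ = 20800 / 164.00 = 126.8 yr.

127 yr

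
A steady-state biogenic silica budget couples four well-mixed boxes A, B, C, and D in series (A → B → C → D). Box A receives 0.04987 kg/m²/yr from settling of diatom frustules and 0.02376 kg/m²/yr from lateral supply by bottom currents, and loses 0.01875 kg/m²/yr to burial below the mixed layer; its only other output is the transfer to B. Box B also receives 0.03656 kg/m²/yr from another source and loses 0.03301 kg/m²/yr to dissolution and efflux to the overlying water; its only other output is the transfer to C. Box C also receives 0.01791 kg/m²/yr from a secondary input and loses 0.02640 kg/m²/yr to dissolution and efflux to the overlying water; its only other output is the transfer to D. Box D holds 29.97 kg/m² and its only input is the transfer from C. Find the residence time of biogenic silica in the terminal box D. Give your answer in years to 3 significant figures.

600 yr

Box A: F(A→B) = (0.04987 + 0.02376) − 0.01875 = 0.054880 kg/m²/yr.
Box B: F(B→C) = (0.054880 + 0.03656) − 0.03301 = 0.058430 kg/m²/yr.
Box C: F(C→D) = (0.058430 + 0.01791) − 0.02640 = 0.049940 kg/m²/yr.
Box D throughput = its input = 0.049940 kg/m²/yr; τ = 29.97 / 0.049940 = 600.1 yr.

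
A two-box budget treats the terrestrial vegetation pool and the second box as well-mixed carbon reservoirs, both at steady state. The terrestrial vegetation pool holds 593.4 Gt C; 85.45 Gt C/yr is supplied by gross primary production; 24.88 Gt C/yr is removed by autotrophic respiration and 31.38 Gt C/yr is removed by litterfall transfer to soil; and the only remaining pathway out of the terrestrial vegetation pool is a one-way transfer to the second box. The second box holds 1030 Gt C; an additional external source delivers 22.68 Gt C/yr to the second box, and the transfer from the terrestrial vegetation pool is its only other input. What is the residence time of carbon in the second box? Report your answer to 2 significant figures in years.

Balance the terrestrial vegetation pool: ΣF_in = 85.450 Gt C/yr.
Transfer to the second box = ΣF_in − (24.88 + 31.38) = 29.190 Gt C/yr.
Total input to the second box = 29.190 + 22.68 = 51.870 Gt C/yr; at steady state this equals its total output.
τ = M / F = 1030 / 51.870 = 19.86 yr.

20 yr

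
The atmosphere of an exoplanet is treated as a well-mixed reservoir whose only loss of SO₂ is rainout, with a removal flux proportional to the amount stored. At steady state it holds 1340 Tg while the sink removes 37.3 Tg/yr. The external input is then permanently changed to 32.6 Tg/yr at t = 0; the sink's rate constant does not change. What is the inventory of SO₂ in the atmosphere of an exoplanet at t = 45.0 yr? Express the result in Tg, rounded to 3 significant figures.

1220 Tg

τ = M₀/F₀ = 1340/37.3 = 35.92 yr; rate constant k = 1/τ.
New steady state M_∞ = F₁/k = F₁·τ = 32.6 × 35.92 = 1171.2 Tg.
M(t) = M_∞ + (M₀ − M_∞)·e^(−t/τ); t/τ = 45.0/35.92 = 1.253, so e^(−t/τ) = 0.2858.
M(t) = 1171.2 + 168.8 × 0.2858 = 1219.4 Tg.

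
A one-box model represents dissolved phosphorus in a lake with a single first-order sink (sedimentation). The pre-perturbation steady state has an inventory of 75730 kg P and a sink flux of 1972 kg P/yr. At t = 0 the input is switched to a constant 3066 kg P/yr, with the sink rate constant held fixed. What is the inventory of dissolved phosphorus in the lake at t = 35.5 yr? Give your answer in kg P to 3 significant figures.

The sink rate constant is k = F₀/M₀ = 1972/75730 = 0.02604 yr⁻¹.
Solving dM/dt = F₁ − kM with M(0) = M₀ gives M(t) = F₁/k + (M₀ − F₁/k)·e^(−kt).
F₁/k = 3066/0.02604 = 117740 kg P; kt = 0.02604 × 35.5 = 0.9244, e^(−kt) = 0.3968.
M(35.5) = 117740 + (75730 − 117740) × 0.3968 = 117740 − 16670 = 101070 kg P.

101000 kg P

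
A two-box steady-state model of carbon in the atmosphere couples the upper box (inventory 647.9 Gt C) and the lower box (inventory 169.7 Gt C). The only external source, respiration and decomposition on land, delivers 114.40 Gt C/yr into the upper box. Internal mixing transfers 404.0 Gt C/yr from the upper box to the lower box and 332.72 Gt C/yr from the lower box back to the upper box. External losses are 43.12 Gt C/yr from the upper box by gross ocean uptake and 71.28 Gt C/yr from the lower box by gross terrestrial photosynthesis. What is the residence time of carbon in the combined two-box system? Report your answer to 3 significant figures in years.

For the system as a whole, the A↔B exchange is internal and contributes nothing to the throughput; only the external sinks remove mass.
M_total = 647.9 + 169.7 = 817.60 Gt C.
ΣF_external_out = 43.12 + 71.28 = 114.40 Gt C/yr.
τ = M_total / ΣF_ext = 817.60 / 114.40 = 7.147 yr.

7.15 yr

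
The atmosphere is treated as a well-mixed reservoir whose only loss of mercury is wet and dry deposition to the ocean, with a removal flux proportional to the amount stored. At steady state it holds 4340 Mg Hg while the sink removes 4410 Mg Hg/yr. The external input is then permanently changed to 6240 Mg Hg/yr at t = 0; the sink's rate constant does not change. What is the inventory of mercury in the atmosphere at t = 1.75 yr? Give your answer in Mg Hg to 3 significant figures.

The sink rate constant is k = F₀/M₀ = 4410/4340 = 1.016 yr⁻¹.
Solving dM/dt = F₁ − kM with M(0) = M₀ gives M(t) = F₁/k + (M₀ − F₁/k)·e^(−kt).
F₁/k = 6240/1.016 = 6141.0 Mg Hg; kt = 1.016 × 1.75 = 1.778, e^(−kt) = 0.1689.
M(1.75) = 6141.0 + (4340 − 6141.0) × 0.1689 = 6141.0 − 304.2 = 5836.7 Mg Hg.

5840 Mg Hg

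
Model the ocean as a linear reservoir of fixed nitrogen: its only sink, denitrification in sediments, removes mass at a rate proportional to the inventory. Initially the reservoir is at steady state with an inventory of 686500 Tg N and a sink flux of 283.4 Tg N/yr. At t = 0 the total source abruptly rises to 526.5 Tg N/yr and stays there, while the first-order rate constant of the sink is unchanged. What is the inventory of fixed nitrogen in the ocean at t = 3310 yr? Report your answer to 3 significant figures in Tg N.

1.13×10^6 Tg N

Residence time τ = M₀/F₀ = 2422 yr. The eventual steady state is M_∞ = M₀·(F₁/F₀) = 686500 × 526.5/283.4 = 1.2754×10^6 Tg N.
The anomaly ΔM(t) = M(t) − M_∞ decays as ΔM₀·e^(−t/τ) with ΔM₀ = 686500 − 1.2754×10^6 = −588900 Tg N.
At t = 3310 yr, e^(−t/τ) = e^(−1.366) = 0.2550, so ΔM = −150200 Tg N and M = 1.2754×10^6 − 150200 = 1.1252×10^6 Tg N.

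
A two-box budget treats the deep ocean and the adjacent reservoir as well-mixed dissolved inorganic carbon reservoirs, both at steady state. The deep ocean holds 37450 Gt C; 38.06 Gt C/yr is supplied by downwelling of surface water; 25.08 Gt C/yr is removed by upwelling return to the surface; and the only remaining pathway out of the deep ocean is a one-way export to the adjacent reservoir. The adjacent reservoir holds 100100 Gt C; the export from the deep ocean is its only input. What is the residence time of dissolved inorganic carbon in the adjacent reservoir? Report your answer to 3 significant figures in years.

Balance the deep ocean: ΣF_in = 38.060 Gt C/yr.
Export to the adjacent reservoir = ΣF_in − (25.08) = 12.980 Gt C/yr.
At steady state the output of the adjacent reservoir equals its input, 12.980 Gt C/yr.
τ = M / F = 100100 / 12.980 = 7712 yr.

7710 yr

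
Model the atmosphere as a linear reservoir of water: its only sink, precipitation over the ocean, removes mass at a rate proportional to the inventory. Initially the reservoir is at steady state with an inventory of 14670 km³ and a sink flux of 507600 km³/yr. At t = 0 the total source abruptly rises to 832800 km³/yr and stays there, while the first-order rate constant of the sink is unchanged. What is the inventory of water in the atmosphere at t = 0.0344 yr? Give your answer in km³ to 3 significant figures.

21200 km³

The sink rate constant is k = F₀/M₀ = 507600/14670 = 34.60 yr⁻¹.
Solving dM/dt = F₁ − kM with M(0) = M₀ gives M(t) = F₁/k + (M₀ − F₁/k)·e^(−kt).
F₁/k = 832800/34.60 = 24069 km³; kt = 34.60 × 0.0344 = 1.190, e^(−kt) = 0.3041.
M(0.0344) = 24069 + (14670 − 24069) × 0.3041 = 24069 − 2858 = 21210 km³.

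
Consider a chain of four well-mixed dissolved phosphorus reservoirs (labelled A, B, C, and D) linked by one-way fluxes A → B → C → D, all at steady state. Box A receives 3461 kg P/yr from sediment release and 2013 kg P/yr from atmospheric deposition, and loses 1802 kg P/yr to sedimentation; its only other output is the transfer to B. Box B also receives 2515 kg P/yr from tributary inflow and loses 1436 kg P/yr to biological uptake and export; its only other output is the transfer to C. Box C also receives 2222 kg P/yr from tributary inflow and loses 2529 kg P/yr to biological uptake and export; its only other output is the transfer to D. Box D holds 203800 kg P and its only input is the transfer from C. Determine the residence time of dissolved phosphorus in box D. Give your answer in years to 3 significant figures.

Box A: F(A→B) = (3461 + 2013) − 1802 = 3672.0 kg P/yr.
Box B: F(B→C) = (3672.0 + 2515) − 1436 = 4751.0 kg P/yr.
Box C: F(C→D) = (4751.0 + 2222) − 2529 = 4444.0 kg P/yr.
Box D throughput = its input = 4444.0 kg P/yr; τ = 203800 / 4444.0 = 45.86 yr.

45.9 yr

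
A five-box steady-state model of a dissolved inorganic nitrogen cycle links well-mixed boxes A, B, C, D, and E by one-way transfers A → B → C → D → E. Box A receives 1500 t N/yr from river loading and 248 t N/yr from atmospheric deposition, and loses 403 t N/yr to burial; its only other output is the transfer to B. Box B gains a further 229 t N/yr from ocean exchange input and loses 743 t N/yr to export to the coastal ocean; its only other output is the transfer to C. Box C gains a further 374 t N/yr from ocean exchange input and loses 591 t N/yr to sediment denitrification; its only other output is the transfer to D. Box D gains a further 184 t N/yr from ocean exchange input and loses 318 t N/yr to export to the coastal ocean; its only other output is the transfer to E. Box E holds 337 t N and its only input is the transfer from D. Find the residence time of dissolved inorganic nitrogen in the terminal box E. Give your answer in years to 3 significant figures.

0.702 yr

Box A: F(A→B) = (1500 + 248) − 403 = 1345.0 t N/yr.
Box B: F(B→C) = (1345.0 + 229) − 743 = 831.00 t N/yr.
Box C: F(C→D) = (831.00 + 374) − 591 = 614.00 t N/yr.
Box D: F(D→E) = (614.00 + 184) − 318 = 480.00 t N/yr.
Box E throughput = its input = 480.00 t N/yr; τ = 337 / 480.00 = 0.7021 yr.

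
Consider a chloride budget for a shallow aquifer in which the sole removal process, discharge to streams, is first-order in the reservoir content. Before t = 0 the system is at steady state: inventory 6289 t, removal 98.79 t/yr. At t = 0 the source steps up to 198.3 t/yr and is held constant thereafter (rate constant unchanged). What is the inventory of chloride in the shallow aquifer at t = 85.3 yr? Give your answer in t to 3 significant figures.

τ = M₀/F₀ = 6289/98.79 = 63.66 yr; rate constant k = 1/τ.
New steady state M_∞ = F₁/k = F₁·τ = 198.3 × 63.66 = 12624 t.
M(t) = M_∞ + (M₀ − M_∞)·e^(−t/τ); t/τ = 85.3/63.66 = 1.340, so e^(−t/τ) = 0.2619.
M(t) = 12624 − 6335 × 0.2619 = 10965 t.

11000 t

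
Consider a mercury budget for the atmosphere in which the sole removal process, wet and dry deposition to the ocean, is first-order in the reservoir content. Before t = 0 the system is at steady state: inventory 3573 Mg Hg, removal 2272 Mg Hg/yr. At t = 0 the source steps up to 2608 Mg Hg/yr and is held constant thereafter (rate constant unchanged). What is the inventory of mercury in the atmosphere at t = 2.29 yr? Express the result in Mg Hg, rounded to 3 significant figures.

3980 Mg Hg

τ = M₀/F₀ = 3573/2272 = 1.573 yr; rate constant k = 1/τ.
New steady state M_∞ = F₁/k = F₁·τ = 2608 × 1.573 = 4101.4 Mg Hg.
M(t) = M_∞ + (M₀ − M_∞)·e^(−t/τ); t/τ = 2.29/1.573 = 1.456, so e^(−t/τ) = 0.2331.
M(t) = 4101.4 − 528.4 × 0.2331 = 3978.2 Mg Hg.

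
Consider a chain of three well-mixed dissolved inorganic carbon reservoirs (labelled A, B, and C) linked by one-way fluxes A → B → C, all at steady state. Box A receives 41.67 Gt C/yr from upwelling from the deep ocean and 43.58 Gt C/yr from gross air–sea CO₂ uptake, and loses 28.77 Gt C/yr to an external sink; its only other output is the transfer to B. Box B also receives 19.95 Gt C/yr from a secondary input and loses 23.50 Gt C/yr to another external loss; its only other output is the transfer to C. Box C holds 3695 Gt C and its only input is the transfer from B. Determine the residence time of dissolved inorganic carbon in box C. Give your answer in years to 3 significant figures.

69.8 yr

Box A: F(A→B) = (41.67 + 43.58) − 28.77 = 56.480 Gt C/yr.
Box B: F(B→C) = (56.480 + 19.95) − 23.50 = 52.930 Gt C/yr.
Box C throughput = its input = 52.930 Gt C/yr; τ = 3695 / 52.930 = 69.81 yr.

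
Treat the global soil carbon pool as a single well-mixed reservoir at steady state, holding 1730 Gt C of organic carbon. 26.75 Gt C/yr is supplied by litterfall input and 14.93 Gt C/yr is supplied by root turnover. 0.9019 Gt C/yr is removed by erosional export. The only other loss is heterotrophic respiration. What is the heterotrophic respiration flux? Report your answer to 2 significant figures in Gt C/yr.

41 Gt C/yr

At steady state ΣF_in = ΣF_out.
ΣF_in = 26.75 + 14.93 = 41.680 Gt C/yr.
Heterotrophic respiration flux = ΣF_in − (0.9019) = 41.680 − 0.9019 = 40.78 Gt C/yr.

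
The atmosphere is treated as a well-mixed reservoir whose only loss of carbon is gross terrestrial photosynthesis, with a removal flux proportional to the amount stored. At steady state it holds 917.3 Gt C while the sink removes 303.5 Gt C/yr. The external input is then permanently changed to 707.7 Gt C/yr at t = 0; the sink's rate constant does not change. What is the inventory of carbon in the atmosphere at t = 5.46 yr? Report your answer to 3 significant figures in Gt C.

The sink rate constant is k = F₀/M₀ = 303.5/917.3 = 0.3309 yr⁻¹.
Solving dM/dt = F₁ − kM with M(0) = M₀ gives M(t) = F₁/k + (M₀ − F₁/k)·e^(−kt).
F₁/k = 707.7/0.3309 = 2139.0 Gt C; kt = 0.3309 × 5.46 = 1.807, e^(−kt) = 0.1642.
M(5.46) = 2139.0 + (917.3 − 2139.0) × 0.1642 = 2139.0 − 200.6 = 1938.3 Gt C.

1940 Gt C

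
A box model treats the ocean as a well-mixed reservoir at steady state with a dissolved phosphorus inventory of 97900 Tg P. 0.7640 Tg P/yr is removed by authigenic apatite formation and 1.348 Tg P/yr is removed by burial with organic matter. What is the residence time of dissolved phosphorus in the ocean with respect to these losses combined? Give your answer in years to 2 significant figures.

Total removal = 0.7640 + 1.348 = 2.1120 Tg P/yr.
τ = M / ΣF_out = 97900 / 2.1120 = 46350 yr.

46000 yr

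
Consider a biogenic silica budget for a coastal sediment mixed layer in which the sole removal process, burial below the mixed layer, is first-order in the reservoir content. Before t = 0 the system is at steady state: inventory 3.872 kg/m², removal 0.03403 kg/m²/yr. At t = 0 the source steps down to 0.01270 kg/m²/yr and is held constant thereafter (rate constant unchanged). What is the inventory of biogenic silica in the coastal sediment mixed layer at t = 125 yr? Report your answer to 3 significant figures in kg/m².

The sink rate constant is k = F₀/M₀ = 0.03403/3.872 = 0.008789 yr⁻¹.
Solving dM/dt = F₁ − kM with M(0) = M₀ gives M(t) = F₁/k + (M₀ − F₁/k)·e^(−kt).
F₁/k = 0.01270/0.008789 = 1.4450 kg/m²; kt = 0.008789 × 125 = 1.099, e^(−kt) = 0.3333.
M(125) = 1.4450 + (3.872 − 1.4450) × 0.3333 = 1.4450 + 0.8090 = 2.2540 kg/m².

2.25 kg/m²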